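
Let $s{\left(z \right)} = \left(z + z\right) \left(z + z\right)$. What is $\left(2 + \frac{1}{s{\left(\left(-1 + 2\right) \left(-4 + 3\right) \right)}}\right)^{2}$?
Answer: $\frac{81}{16} \approx 5.0625$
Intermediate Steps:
$s{\left(z \right)} = 4 z^{2}$ ($s{\left(z \right)} = 2 z 2 z = 4 z^{2}$)
$\left(2 + \frac{1}{s{\left(\left(-1 + 2\right) \left(-4 + 3\right) \right)}}\right)^{2} = \left(2 + \frac{1}{4 \left(\left(-1 + 2\right) \left(-4 + 3\right)\right)^{2}}\right)^{2} = \left(2 + \frac{1}{4 \left(1 \left(-1\right)\right)^{2}}\right)^{2} = \left(2 + \frac{1}{4 \left(-1\right)^{2}}\right)^{2} = \left(2 + \frac{1}{4 \cdot 1}\right)^{2} = \left(2 + \frac{1}{4}\right)^{2} = \left(\frac{9}{4}\right)^{2} = \frac{81}{16}$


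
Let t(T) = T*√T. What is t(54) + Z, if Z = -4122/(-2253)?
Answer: 1374/751 + 162*√6 ≈ 398.65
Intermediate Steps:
t(T) = T^(3/2)
Z = 1374/751 (Z = -4122*(-1/2253) = 1374/751 ≈ 1.8296)
t(54) + Z = 54^(3/2) + 1374/751 = 162*√6 + 1374/751 = 1374/751 + 162*√6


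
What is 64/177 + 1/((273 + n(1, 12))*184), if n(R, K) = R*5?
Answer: 3273905/9053904 ≈ 0.36160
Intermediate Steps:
n(R, K) = 5*R
64/177 + 1/((273 + n(1, 12))*184) = 64/177 + 1/((273 + 5*1)*184) = 64*(1/177) + (1/184)/(273 + 5) = 64/177 + (1/184)/278 = 64/177 + (1/278)*(1/184) = 64/177 + 1/51152 = 3273905/9053904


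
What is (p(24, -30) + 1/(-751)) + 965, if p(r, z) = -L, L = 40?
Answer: 694674/751 ≈ 925.00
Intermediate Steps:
p(r, z) = -40 (p(r, z) = -1*40 = -40)
(p(24, -30) + 1/(-751)) + 965 = (-40 + 1/(-751)) + 965 = (-40 - 1/751) + 965 = -30041/751 + 965 = 694674/751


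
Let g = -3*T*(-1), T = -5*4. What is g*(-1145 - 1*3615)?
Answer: 285600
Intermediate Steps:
T = -20
g = -60 (g = -3*(-20)*(-1) = 60*(-1) = -60)
g*(-1145 - 1*3615) = -60*(-1145 - 1*3615) = -60*(-1145 - 3615) = -60*(-4760) = 285600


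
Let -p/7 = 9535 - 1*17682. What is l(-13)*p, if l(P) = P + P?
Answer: -1482754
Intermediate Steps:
p = 57029 (p = -7*(9535 - 1*17682) = -7*(9535 - 17682) = -7*(-8147) = 57029)
l(P) = 2*P
l(-13)*p = (2*(-13))*57029 = -26*57029 = -1482754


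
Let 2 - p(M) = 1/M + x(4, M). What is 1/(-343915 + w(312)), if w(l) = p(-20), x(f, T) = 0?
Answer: -20/6878259 ≈ -2.9077e-6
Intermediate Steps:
p(M) = 2 - 1/M (p(M) = 2 - (1/M + 0) = 2 - 1/M)
w(l) = 41/20 (w(l) = 2 - 1/(-20) = 2 - 1*(-1/20) = 2 + 1/20 = 41/20)
1/(-343915 + w(312)) = 1/(-343915 + 41/20) = 1/(-6878259/20) = -20/6878259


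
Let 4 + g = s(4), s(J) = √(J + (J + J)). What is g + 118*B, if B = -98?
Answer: -11568 + 2*√3 ≈ -11565.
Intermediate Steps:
s(J) = √3*√J (s(J) = √(J + 2*J) = √(3*J) = √3*√J)
g = -4 + 2*√3 (g = -4 + √3*√4 = -4 + √3*2 = -4 + 2*√3 ≈ -0.53590)
g + 118*B = (-4 + 2*√3) + 118*(-98) = (-4 + 2*√3) - 11564 = -11568 + 2*√3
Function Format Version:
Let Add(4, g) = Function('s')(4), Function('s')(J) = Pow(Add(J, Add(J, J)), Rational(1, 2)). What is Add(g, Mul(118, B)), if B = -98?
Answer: Add(-11568, Mul(2, Pow(3, Rational(1, 2)))) ≈ -11565.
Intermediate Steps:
Function('s')(J) = Mul(Pow(3, Rational(1, 2)), Pow(J, Rational(1, 2))) (Function('s')(J) = Pow(Add(J, Mul(2, J)), Rational(1, 2)) = Pow(Mul(3, J), Rational(1, 2)) = Mul(Pow(3, Rational(1, 2)), Pow(J, Rational(1, 2))))
g = Add(-4, Mul(2, Pow(3, Rational(1, 2)))) (g = Add(-4, Mul(Pow(3, Rational(1, 2)), Pow(4, Rational(1, 2)))) = Add(-4, Mul(Pow(3, Rational(1, 2)), 2)) = Add(-4, Mul(2, Pow(3, Rational(1, 2)))) ≈ -0.53590)
Add(g, Mul(118, B)) = Add(Add(-4, Mul(2, Pow(3, Rational(1, 2)))), Mul(118, -98)) = Add(Add(-4, Mul(2, Pow(3, Rational(1, 2)))), -11564) = Add(-11568, Mul(2, Pow(3, Rational(1, 2))))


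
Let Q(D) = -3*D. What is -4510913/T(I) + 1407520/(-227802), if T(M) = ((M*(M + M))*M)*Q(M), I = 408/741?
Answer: 212489250025561447077/25977174482944 ≈ 8.1798e+6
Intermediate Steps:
I = 136/247 (I = 408*(1/741) = 136/247 ≈ 0.55061)
T(M) = -6*M⁴ (T(M) = ((M*(M + M))*M)*(-3*M) = ((M*(2*M))*M)*(-3*M) = ((2*M²)*M)*(-3*M) = (2*M³)*(-3*M) = -6*M⁴)
-4510913/T(I) + 1407520/(-227802) = -4510913/((-6*(136/247)⁴)) + 1407520/(-227802) = -4510913/((-6*342102016/3722098081)) + 1407520*(-1/227802) = -4510913/(-2052612096/3722098081) - 703760/113901 = -4510913*(-3722098081/2052612096) - 703760/113901 = 16790060620857953/2052612096 - 703760/113901 = 212489250025561447077/25977174482944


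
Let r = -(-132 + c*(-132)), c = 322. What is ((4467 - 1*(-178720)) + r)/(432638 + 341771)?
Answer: 225823/774409 ≈ 0.29161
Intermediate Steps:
r = 42636 (r = -(-132 + 322*(-132)) = -(-132 - 42504) = -1*(-42636) = 42636)
((4467 - 1*(-178720)) + r)/(432638 + 341771) = ((4467 - 1*(-178720)) + 42636)/(432638 + 341771) = ((4467 + 178720) + 42636)/774409 = (183187 + 42636)*(1/774409) = 225823*(1/774409) = 225823/774409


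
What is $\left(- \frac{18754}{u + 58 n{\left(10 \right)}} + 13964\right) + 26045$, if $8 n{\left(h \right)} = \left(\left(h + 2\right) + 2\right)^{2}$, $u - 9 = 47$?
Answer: $\frac{59074539}{1477} \approx 39996.0$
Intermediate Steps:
$u = 56$ ($u = 9 + 47 = 56$)
$n{\left(h \right)} = \frac{\left(4 + h\right)^{2}}{8}$ ($n{\left(h \right)} = \frac{\left(\left(h + 2\right) + 2\right)^{2}}{8} = \frac{\left(\left(2 + h\right) + 2\right)^{2}}{8} = \frac{\left(4 + h\right)^{2}}{8}$)
$\left(- \frac{18754}{u + 58 n{\left(10 \right)}} + 13964\right) + 26045 = \left(- \frac{18754}{56 + 58 \frac{\left(4 + 10\right)^{2}}{8}} + 13964\right) + 26045 = \left(- \frac{18754}{56 + 58 \frac{14^{2}}{8}} + 13964\right) + 26045 = \left(- \frac{18754}{56 + 58 \cdot \frac{1}{8} \cdot 196} + 13964\right) + 26045 = \left(- \frac{18754}{56 + 58 \cdot \frac{49}{2}} + 13964\right) + 26045 = \left(- \frac{18754}{56 + 1421} + 13964\right) + 26045 = \left(- \frac{18754}{1477} + 13964\right) + 26045 = \frac{20606074}{1477} + 26045 = \frac{59074539}{1477}$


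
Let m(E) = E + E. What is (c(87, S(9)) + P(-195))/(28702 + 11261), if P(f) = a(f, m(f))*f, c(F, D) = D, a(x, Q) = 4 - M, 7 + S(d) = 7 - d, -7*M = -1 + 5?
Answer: -191/8477 ≈ -0.022532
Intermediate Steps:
M = -4/7 (M = -(-1 + 5)/7 = -⅐*4 = -4/7 ≈ -0.57143)
m(E) = 2*E
S(d) = -d (S(d) = -7 + (7 - d) = -d)
a(x, Q) = 32/7 (a(x, Q) = 4 - 1*(-4/7) = 4 + 4/7 = 32/7)
P(f) = 32*f/7
(c(87, S(9)) + P(-195))/(28702 + 11261) = (-1*9 + (32/7)*(-195))/(28702 + 11261) = (-9 - 6240/7)/39963 = -6303/7*1/39963 = -191/8477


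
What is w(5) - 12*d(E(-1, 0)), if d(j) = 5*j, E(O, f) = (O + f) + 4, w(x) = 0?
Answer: -180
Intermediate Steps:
E(O, f) = 4 + O + f
w(5) - 12*d(E(-1, 0)) = 0 - 60*(4 - 1 + 0) = 0 - 60*3 = 0 - 12*15 = 0 - 180 = -180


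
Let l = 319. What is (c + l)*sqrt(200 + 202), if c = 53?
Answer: 372*sqrt(402) ≈ 7458.6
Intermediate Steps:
(c + l)*sqrt(200 + 202) = (53 + 319)*sqrt(200 + 202) = 372*sqrt(402)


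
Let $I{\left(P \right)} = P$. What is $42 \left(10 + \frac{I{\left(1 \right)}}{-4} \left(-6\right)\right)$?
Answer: $483$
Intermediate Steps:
$42 \left(10 + \frac{I{\left(1 \right)}}{-4} \left(-6\right)\right) = 42 \left(10 + 1 \frac{1}{-4} \left(-6\right)\right) = 42 \left(10 + 1 \left(- \frac{1}{4}\right) \left(-6\right)\right) = 42 \left(10 - - \frac{3}{2}\right) = 42 \left(10 + \frac{3}{2}\right) = 42 \cdot \frac{23}{2} = 483$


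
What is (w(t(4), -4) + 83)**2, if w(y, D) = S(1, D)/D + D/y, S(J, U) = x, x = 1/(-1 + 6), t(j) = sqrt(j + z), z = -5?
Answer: 2745881/400 + 3318*I/5 ≈ 6864.7 + 663.6*I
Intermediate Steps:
t(j) = sqrt(-5 + j) (t(j) = sqrt(j - 5) = sqrt(-5 + j))
x = 1/5 ≈ 0.20000
S(J, U) = 1/5
w(y, D) = 1/(5*D) + D/y
(w(t(4), -4) + 83)**2 = (((1/5)/(-4) - 4/sqrt(-5 + 4)) + 83)**2 = (((1/5)*(-1/4) - 4*(-I)) + 83)**2 = ((-1/20 - 4*(-I)) + 83)**2 = ((-1/20 - (-4)*I) + 83)**2 = ((-1/20 + 4*I) + 83)**2 = (1659/20 + 4*I)**2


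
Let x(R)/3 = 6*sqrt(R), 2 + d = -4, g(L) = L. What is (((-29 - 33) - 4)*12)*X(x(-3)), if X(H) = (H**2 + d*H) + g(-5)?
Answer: 773784 + 85536*I*sqrt(3) ≈ 7.7378e+5 + 1.4815e+5*I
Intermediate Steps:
d = -6 (d = -2 - 4 = -6)
x(R) = 18*sqrt(R) (x(R) = 3*(6*sqrt(R)) = 18*sqrt(R))
X(H) = -5 + H**2 - 6*H (X(H) = (H**2 - 6*H) - 5 = -5 + H**2 - 6*H)
(((-29 - 33) - 4)*12)*X(x(-3)) = (((-29 - 33) - 4)*12)*(-5 + (18*sqrt(-3))**2 - 108*sqrt(-3)) = ((-62 - 4)*12)*(-5 + (18*(I*sqrt(3)))**2 - 108*I*sqrt(3)) = (-66*12)*(-5 + (18*I*sqrt(3))**2 - 108*I*sqrt(3)) = -792*(-5 - 972 - 108*I*sqrt(3)) = -792*(-977 - 108*I*sqrt(3)) = 773784 + 85536*I*sqrt(3)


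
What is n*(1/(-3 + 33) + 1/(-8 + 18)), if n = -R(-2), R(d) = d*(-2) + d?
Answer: -4/15 ≈ -0.26667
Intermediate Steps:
R(d) = -d (R(d) = -2*d + d = -d)
n = -2 (n = -(-1)*(-2) = -1*2 = -2)
n*(1/(-3 + 33) + 1/(-8 + 18)) = -2*(1/(-3 + 33) + 1/(-8 + 18)) = -2*(1/30 + 1/10) = -2*(1/30 + ⅒) = -2*2/15 = -4/15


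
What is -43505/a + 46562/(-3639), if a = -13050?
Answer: -29954627/3165930 ≈ -9.4616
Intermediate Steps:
-43505/a + 46562/(-3639) = -43505/(-13050) + 46562/(-3639) = -43505*(-1/13050) + 46562*(-1/3639) = 8701/2610 - 46562/3639 = -29954627/3165930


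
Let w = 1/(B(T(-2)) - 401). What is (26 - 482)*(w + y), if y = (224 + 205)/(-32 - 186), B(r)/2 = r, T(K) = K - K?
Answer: 39272316/43709 ≈ 898.50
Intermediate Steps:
T(K) = 0
B(r) = 2*r
w = -1/401 (w = 1/(2*0 - 401) = 1/(0 - 401) = 1/(-401) = -1/401 ≈ -0.0024938)
y = -429/218 (y = 429/(-218) = 429*(-1/218) = -429/218 ≈ -1.9679)
(26 - 482)*(w + y) = (26 - 482)*(-1/401 - 429/218) = -456*(-172247/87418) = 39272316/43709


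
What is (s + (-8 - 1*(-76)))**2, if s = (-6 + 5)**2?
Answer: 4761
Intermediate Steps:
s = 1 (s = (-1)**2 = 1)
(s + (-8 - 1*(-76)))**2 = (1 + (-8 - 1*(-76)))**2 = (1 + (-8 + 76))**2 = (1 + 68)**2 = 69**2 = 4761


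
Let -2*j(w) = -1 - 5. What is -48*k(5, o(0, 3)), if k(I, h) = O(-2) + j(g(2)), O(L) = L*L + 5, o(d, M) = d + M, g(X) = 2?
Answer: -576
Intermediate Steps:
o(d, M) = M + d
O(L) = 5 + L² (O(L) = L² + 5 = 5 + L²)
j(w) = 3 (j(w) = -(-1 - 5)/2 = -½*(-6) = 3)
k(I, h) = 12 (k(I, h) = (5 + (-2)²) + 3 = (5 + 4) + 3 = 9 + 3 = 12)
-48*k(5, o(0, 3)) = -48*12 = -576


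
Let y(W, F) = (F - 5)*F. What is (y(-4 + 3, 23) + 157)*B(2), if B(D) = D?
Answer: 1142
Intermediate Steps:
y(W, F) = F*(-5 + F) (y(W, F) = (-5 + F)*F = F*(-5 + F))
(y(-4 + 3, 23) + 157)*B(2) = (23*(-5 + 23) + 157)*2 = (23*18 + 157)*2 = (414 + 157)*2 = 571*2 = 1142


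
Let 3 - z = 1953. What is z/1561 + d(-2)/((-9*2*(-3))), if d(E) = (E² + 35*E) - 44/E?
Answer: -86992/42147 ≈ -2.0640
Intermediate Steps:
z = -1950 (z = 3 - 1*1953 = 3 - 1953 = -1950)
d(E) = E² - 44/E + 35*E
z/1561 + d(-2)/((-9*2*(-3))) = -1950/1561 + ((-44 + (-2)²*(35 - 2))/(-2))/((-9*2*(-3))) = -1950*1/1561 + (-(-44 + 4*33)/2)/((-18*(-3))) = -1950/1561 - (-44 + 132)/2/54 = -1950/1561 - ½*88*(1/54) = -1950/1561 - 44*1/54 = -1950/1561 - 22/27 = -86992/42147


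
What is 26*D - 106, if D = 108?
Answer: 2702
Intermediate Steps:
26*D - 106 = 26*108 - 106 = 2808 - 106 = 2702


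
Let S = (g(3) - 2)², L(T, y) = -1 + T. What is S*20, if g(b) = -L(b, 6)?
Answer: 320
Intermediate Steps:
g(b) = 1 - b (g(b) = -(-1 + b) = 1 - b)
S = 16 (S = ((1 - 1*3) - 2)² = ((1 - 3) - 2)² = (-2 - 2)² = (-4)² = 16)
S*20 = 16*20 = 320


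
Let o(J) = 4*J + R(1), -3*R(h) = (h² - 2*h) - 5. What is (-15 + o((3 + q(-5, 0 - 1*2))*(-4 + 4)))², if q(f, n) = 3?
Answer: 169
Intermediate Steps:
R(h) = 5/3 - h²/3 + 2*h/3 (R(h) = -((h² - 2*h) - 5)/3 = -(-5 + h² - 2*h)/3 = 5/3 - h²/3 + 2*h/3)
o(J) = 2 + 4*J (o(J) = 4*J + (5/3 - ⅓*1² + (⅔)*1) = 4*J + (5/3 - ⅓*1 + ⅔) = 4*J + (5/3 - ⅓ + ⅔) = 4*J + 2 = 2 + 4*J)
(-15 + o((3 + q(-5, 0 - 1*2))*(-4 + 4)))² = (-15 + (2 + 4*((3 + 3)*(-4 + 4))))² = (-15 + (2 + 4*(6*0)))² = (-15 + (2 + 4*0))² = (-15 + (2 + 0))² = (-15 + 2)² = (-13)² = 169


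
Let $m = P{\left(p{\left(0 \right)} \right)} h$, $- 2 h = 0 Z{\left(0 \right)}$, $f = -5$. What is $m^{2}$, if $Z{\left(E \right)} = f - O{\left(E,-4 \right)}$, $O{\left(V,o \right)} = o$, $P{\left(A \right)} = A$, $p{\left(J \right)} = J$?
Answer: $0$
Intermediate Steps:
$Z{\left(E \right)} = -1$ ($Z{\left(E \right)} = -5 - -4 = -5 + 4 = -1$)
$h = 0$ ($h = - \frac{0 \left(-1\right)}{2} = \left(- \frac{1}{2}\right) 0 = 0$)
$m = 0$ ($m = 0 \cdot 0 = 0$)
$m^{2} = 0^{2} = 0$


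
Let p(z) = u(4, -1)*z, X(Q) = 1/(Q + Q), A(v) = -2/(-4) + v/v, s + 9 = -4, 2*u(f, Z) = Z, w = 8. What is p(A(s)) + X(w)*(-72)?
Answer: -21/4 ≈ -5.2500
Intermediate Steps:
u(f, Z) = Z/2
s = -13 (s = -9 - 4 = -13)
A(v) = 3/2 (A(v) = -2*(-1/4) + 1 = 1/2 + 1 = 3/2)
X(Q) = 1/(2*Q)
p(z) = -z/2 (p(z) = ((1/2)*(-1))*z = -z/2)
p(A(s)) + X(w)*(-72) = -1/2*3/2 + ((1/2)/8)*(-72) = -3/4 + ((1/2)*(1/8))*(-72) = -3/4 + (1/16)*(-72) = -3/4 - 9/2 = -21/4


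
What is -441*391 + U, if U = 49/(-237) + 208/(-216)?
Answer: -367797818/2133 ≈ -1.7243e+5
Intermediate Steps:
U = -2495/2133 (U = 49*(-1/237) + 208*(-1/216) = -49/237 - 26/27 = -2495/2133 ≈ -1.1697)
-441*391 + U = -441*391 - 2495/2133 = -172431 - 2495/2133 = -367797818/2133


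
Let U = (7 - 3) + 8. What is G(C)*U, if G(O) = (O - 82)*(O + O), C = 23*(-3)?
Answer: 250056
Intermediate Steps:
C = -69
U = 12 (U = 4 + 8 = 12)
G(O) = 2*O*(-82 + O) (G(O) = (-82 + O)*(2*O) = 2*O*(-82 + O))
G(C)*U = (2*(-69)*(-82 - 69))*12 = (2*(-69)*(-151))*12 = 20838*12 = 250056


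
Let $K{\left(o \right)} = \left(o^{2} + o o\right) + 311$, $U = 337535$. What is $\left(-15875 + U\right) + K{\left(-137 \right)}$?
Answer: $359509$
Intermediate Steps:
$K{\left(o \right)} = 311 + 2 o^{2}$ ($K{\left(o \right)} = \left(o^{2} + o^{2}\right) + 311 = 2 o^{2} + 311 = 311 + 2 o^{2}$)
$\left(-15875 + U\right) + K{\left(-137 \right)} = \left(-15875 + 337535\right) + \left(311 + 2 \left(-137\right)^{2}\right) = 321660 + \left(311 + 2 \cdot 18769\right) = 321660 + \left(311 + 37538\right) = 321660 + 37849 = 359509$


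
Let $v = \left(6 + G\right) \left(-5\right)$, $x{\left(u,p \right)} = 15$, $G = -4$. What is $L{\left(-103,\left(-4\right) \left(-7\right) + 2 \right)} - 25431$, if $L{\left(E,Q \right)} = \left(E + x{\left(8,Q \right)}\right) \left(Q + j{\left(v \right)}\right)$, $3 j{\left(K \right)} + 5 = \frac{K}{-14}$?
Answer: $- \frac{195617}{7} \approx -27945.0$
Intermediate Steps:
$v = -10$ ($v = \left(6 - 4\right) \left(-5\right) = 2 \left(-5\right) = -10$)
$j{\left(K \right)} = - \frac{5}{3} - \frac{K}{42}$ ($j{\left(K \right)} = - \frac{5}{3} + \frac{K \frac{1}{-14}}{3} = - \frac{5}{3} + \frac{K \left(- \frac{1}{14}\right)}{3} = - \frac{5}{3} + \frac{\left(- \frac{1}{14}\right) K}{3} = - \frac{5}{3} - \frac{K}{42}$)
$L{\left(E,Q \right)} = \left(15 + E\right) \left(- \frac{10}{7} + Q\right)$ ($L{\left(E,Q \right)} = \left(E + 15\right) \left(Q - \frac{10}{7}\right) = \left(15 + E\right) \left(Q + \left(- \frac{5}{3} + \frac{5}{21}\right)\right) = \left(15 + E\right) \left(Q - \frac{10}{7}\right) = \left(15 + E\right) \left(- \frac{10}{7} + Q\right)$)
$L{\left(-103,\left(-4\right) \left(-7\right) + 2 \right)} - 25431 = \left(- \frac{150}{7} + 15 \left(\left(-4\right) \left(-7\right) + 2\right) - - \frac{1030}{7} - 103 \left(\left(-4\right) \left(-7\right) + 2\right)\right) - 25431 = \left(- \frac{150}{7} + 15 \left(28 + 2\right) + \frac{1030}{7} - 103 \left(28 + 2\right)\right) - 25431 = \left(- \frac{150}{7} + 15 \cdot 30 + \frac{1030}{7} - 3090\right) - 25431 = \left(- \frac{150}{7} + 450 + \frac{1030}{7} - 3090\right) - 25431 = - \frac{17600}{7} - 25431 = - \frac{195617}{7}$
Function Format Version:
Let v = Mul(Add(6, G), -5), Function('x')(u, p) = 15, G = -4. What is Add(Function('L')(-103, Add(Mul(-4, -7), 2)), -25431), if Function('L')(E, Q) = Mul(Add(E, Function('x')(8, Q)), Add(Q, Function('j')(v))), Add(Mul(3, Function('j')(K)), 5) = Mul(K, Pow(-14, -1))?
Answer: Rational(-195617, 7) ≈ -27945.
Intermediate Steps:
v = -10 (v = Mul(Add(6, -4), -5) = Mul(2, -5) = -10)
Function('j')(K) = Add(Rational(-5, 3), Mul(Rational(-1, 42), K)) (Function('j')(K) = Add(Rational(-5, 3), Mul(Rational(1, 3), Mul(K, Pow(-14, -1)))) = Add(Rational(-5, 3), Mul(Rational(1, 3), Mul(K, Rational(-1, 14)))) = Add(Rational(-5, 3), Mul(Rational(1, 3), Mul(Rational(-1, 14), K))) = Add(Rational(-5, 3), Mul(Rational(-1, 42), K)))
Function('L')(E, Q) = Mul(Add(15, E), Add(Rational(-10, 7), Q)) (Function('L')(E, Q) = Mul(Add(E, 15), Add(Q, Add(Rational(-5, 3), Mul(Rational(-1, 42), -10)))) = Mul(Add(15, E), Add(Q, Add(Rational(-5, 3), Rational(5, 21)))) = Mul(Add(15, E), Add(Q, Rational(-10, 7))) = Mul(Add(15, E), Add(Rational(-10, 7), Q)))
Add(Function('L')(-103, Add(Mul(-4, -7), 2)), -25431) = Add(Add(Rational(-150, 7), Mul(15, Add(Mul(-4, -7), 2)), Mul(Rational(-10, 7), -103), Mul(-103, Add(Mul(-4, -7), 2))), -25431) = Add(Add(Rational(-150, 7), Mul(15, Add(28, 2)), Rational(1030, 7), Mul(-103, Add(28, 2))), -25431) = Add(Add(Rational(-150, 7), Mul(15, 30), Rational(1030, 7), Mul(-103, 30)), -25431) = Add(Add(Rational(-150, 7), 450, Rational(1030, 7), -3090), -25431) = Add(Rational(-17600, 7), -25431) = Rational(-195617, 7)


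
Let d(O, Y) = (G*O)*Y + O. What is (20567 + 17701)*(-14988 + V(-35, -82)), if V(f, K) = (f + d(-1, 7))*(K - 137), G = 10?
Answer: 314792568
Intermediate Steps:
d(O, Y) = O + 10*O*Y (d(O, Y) = (10*O)*Y + O = 10*O*Y + O = O + 10*O*Y)
V(f, K) = (-137 + K)*(-71 + f) (V(f, K) = (f - (1 + 10*7))*(K - 137) = (f - (1 + 70))*(-137 + K) = (f - 1*71)*(-137 + K) = (f - 71)*(-137 + K) = (-71 + f)*(-137 + K) = (-137 + K)*(-71 + f))
(20567 + 17701)*(-14988 + V(-35, -82)) = (20567 + 17701)*(-14988 + (9727 - 137*(-35) - 71*(-82) - 82*(-35))) = 38268*(-14988 + (9727 + 4795 + 5822 + 2870)) = 38268*(-14988 + 23214) = 38268*8226 = 314792568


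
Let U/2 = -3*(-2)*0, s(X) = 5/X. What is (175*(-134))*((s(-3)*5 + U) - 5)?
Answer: 938000/3 ≈ 3.1267e+5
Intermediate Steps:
U = 0 (U = 2*(-3*(-2)*0) = 2*(6*0) = 2*0 = 0)
(175*(-134))*((s(-3)*5 + U) - 5) = (175*(-134))*(((5/(-3))*5 + 0) - 5) = -23450*(((5*(-⅓))*5 + 0) - 5) = -23450*((-5/3*5 + 0) - 5) = -23450*((-25/3 + 0) - 5) = -23450*(-25/3 - 5) = -23450*(-40/3) = 938000/3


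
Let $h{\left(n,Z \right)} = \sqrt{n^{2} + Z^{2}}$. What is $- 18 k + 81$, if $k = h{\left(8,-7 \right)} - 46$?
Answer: $909 - 18 \sqrt{113} \approx 717.66$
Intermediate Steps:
$h{\left(n,Z \right)} = \sqrt{Z^{2} + n^{2}}$
$k = -46 + \sqrt{113}$ ($k = \sqrt{\left(-7\right)^{2} + 8^{2}} - 46 = \sqrt{49 + 64} - 46 = \sqrt{113} - 46 = -46 + \sqrt{113} \approx -35.37$)
$- 18 k + 81 = - 18 \left(-46 + \sqrt{113}\right) + 81 = \left(828 - 18 \sqrt{113}\right) + 81 = 909 - 18 \sqrt{113}$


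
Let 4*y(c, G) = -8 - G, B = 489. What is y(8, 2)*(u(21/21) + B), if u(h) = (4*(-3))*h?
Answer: -2385/2 ≈ -1192.5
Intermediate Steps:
y(c, G) = -2 - G/4 (y(c, G) = (-8 - G)/4 = -2 - G/4)
u(h) = -12*h
y(8, 2)*(u(21/21) + B) = (-2 - ¼*2)*(-252/21 + 489) = (-2 - ½)*(-252/21 + 489) = -5*(-12*1 + 489)/2 = -5*(-12 + 489)/2 = -5/2*477 = -2385/2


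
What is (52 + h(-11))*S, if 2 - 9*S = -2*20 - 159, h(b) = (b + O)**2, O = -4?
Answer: 18559/3 ≈ 6186.3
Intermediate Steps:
h(b) = (-4 + b)**2 (h(b) = (b - 4)**2 = (-4 + b)**2)
S = 67/3 (S = 2/9 - (-2*20 - 159)/9 = 2/9 - (-40 - 159)/9 = 2/9 - 1/9*(-199) = 2/9 + 199/9 = 67/3 ≈ 22.333)
(52 + h(-11))*S = (52 + (-4 - 11)**2)*(67/3) = (52 + (-15)**2)*(67/3) = (52 + 225)*(67/3) = 277*(67/3) = 18559/3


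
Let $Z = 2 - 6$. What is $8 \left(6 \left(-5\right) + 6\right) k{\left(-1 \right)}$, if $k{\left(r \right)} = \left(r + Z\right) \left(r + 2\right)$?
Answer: $960$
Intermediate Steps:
$Z = -4$ ($Z = 2 - 6 = -4$)
$k{\left(r \right)} = \left(-4 + r\right) \left(2 + r\right)$ ($k{\left(r \right)} = \left(r - 4\right) \left(r + 2\right) = \left(-4 + r\right) \left(2 + r\right)$)
$8 \left(6 \left(-5\right) + 6\right) k{\left(-1 \right)} = 8 \left(6 \left(-5\right) + 6\right) \left(-8 + \left(-1\right)^{2} - -2\right) = 8 \left(-30 + 6\right) \left(-8 + 1 + 2\right) = 8 \left(-24\right) \left(-5\right) = \left(-192\right) \left(-5\right) = 960$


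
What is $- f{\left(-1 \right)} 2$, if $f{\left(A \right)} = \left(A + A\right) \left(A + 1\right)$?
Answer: $0$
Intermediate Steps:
$f{\left(A \right)} = 2 A \left(1 + A\right)$
$- f{\left(-1 \right)} 2 = - 2 \left(-1\right) \left(1 - 1\right) 2 = - 2 \left(-1\right) 0 \cdot 2 = \left(-1\right) 0 \cdot 2 = 0 \cdot 2 = 0$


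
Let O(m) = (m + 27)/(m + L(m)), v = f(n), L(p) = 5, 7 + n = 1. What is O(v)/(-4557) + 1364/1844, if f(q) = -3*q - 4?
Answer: 29505902/39914763 ≈ 0.73922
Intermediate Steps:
n = -6 (n = -7 + 1 = -6)
f(q) = -4 - 3*q
v = 14 (v = -4 - 3*(-6) = -4 + 18 = 14)
O(m) = (27 + m)/(5 + m) (O(m) = (m + 27)/(m + 5) = (27 + m)/(5 + m))
O(v)/(-4557) + 1364/1844 = ((27 + 14)/(5 + 14))/(-4557) + 1364/1844 = (41/19)*(-1/4557) + 1364*(1/1844) = ((1/19)*41)*(-1/4557) + 341/461 = (41/19)*(-1/4557) + 341/461 = -41/86583 + 341/461 = 29505902/39914763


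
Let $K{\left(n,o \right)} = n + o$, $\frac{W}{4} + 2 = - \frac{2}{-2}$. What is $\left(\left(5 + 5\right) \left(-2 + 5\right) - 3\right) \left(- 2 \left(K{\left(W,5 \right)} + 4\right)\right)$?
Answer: $-270$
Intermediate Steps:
$W = -4$ ($W = -8 + 4 \left(- \frac{2}{-2}\right) = -8 + 4 \left(\left(-2\right) \left(- \frac{1}{2}\right)\right) = -8 + 4 \cdot 1 = -8 + 4 = -4$)
$\left(\left(5 + 5\right) \left(-2 + 5\right) - 3\right) \left(- 2 \left(K{\left(W,5 \right)} + 4\right)\right) = \left(\left(5 + 5\right) \left(-2 + 5\right) - 3\right) \left(- 2 \left(\left(-4 + 5\right) + 4\right)\right) = \left(10 \cdot 3 - 3\right) \left(- 2 \left(1 + 4\right)\right) = \left(30 - 3\right) \left(\left(-2\right) 5\right) = 27 \left(-10\right) = -270$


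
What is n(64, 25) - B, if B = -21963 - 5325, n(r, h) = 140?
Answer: 27428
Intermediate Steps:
B = -27288
n(64, 25) - B = 140 - 1*(-27288) = 140 + 27288 = 27428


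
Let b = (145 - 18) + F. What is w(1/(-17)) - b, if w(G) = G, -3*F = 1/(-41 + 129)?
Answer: -570223/4488 ≈ -127.06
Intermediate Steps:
F = -1/264 (F = -1/(3*(-41 + 129)) = -⅓/88 = -⅓*1/88 = -1/264 ≈ -0.0037879)
b = 33527/264 (b = (145 - 18) - 1/264 = 127 - 1/264 = 33527/264 ≈ 127.00)
w(1/(-17)) - b = 1/(-17) - 1*33527/264 = -1/17 - 33527/264 = -570223/4488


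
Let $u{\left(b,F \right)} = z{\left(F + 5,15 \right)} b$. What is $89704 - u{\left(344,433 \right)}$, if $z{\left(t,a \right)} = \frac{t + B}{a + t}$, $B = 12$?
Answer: $\frac{13493704}{151} \approx 89362.0$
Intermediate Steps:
$z{\left(t,a \right)} = \frac{12 + t}{a + t}$ ($z{\left(t,a \right)} = \frac{t + 12}{a + t} = \frac{12 + t}{a + t}$)
$u{\left(b,F \right)} = \frac{b \left(17 + F\right)}{20 + F}$ ($u{\left(b,F \right)} = \frac{12 + \left(F + 5\right)}{15 + \left(F + 5\right)} b = \frac{12 + \left(5 + F\right)}{15 + \left(5 + F\right)} b = \frac{17 + F}{20 + F} b = \frac{b \left(17 + F\right)}{20 + F}$)
$89704 - u{\left(344,433 \right)} = 89704 - \frac{344 \left(17 + 433\right)}{20 + 433} = 89704 - 344 \cdot \frac{1}{453} \cdot 450 = 89704 - \frac{51600}{151} = \frac{13493704}{151}$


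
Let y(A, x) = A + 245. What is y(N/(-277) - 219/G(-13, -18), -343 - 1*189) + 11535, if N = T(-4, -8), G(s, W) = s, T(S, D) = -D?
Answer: 42480339/3601 ≈ 11797.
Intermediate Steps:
N = 8 (N = -1*(-8) = 8)
y(A, x) = 245 + A
y(N/(-277) - 219/G(-13, -18), -343 - 1*189) + 11535 = (245 + (8/(-277) - 219/(-13))) + 11535 = (245 + (8*(-1/277) - 219*(-1/13))) + 11535 = (245 + (-8/277 + 219/13)) + 11535 = (245 + 60559/3601) + 11535 = 942804/3601 + 11535 = 42480339/3601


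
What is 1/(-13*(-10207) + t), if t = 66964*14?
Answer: 1/1070187 ≈ 9.3442e-7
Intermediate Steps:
t = 937496
1/(-13*(-10207) + t) = 1/(-13*(-10207) + 937496) = 1/(132691 + 937496) = 1/1070187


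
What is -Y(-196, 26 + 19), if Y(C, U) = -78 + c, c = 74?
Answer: 4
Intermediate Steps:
Y(C, U) = -4 (Y(C, U) = -78 + 74 = -4)
-Y(-196, 26 + 19) = -1*(-4) = 4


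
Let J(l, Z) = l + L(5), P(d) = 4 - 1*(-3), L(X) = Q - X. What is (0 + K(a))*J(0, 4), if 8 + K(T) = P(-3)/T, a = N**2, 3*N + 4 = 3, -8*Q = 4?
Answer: -605/2 ≈ -302.50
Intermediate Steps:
Q = -1/2 (Q = -1/8*4 = -1/2 ≈ -0.50000)
N = -1/3 (N = -4/3 + (1/3)*3 = -4/3 + 1 = -1/3 ≈ -0.33333)
a = 1/9 (a = (-1/3)**2 = 1/9 ≈ 0.11111)
L(X) = -1/2 - X
P(d) = 7 (P(d) = 4 + 3 = 7)
K(T) = -8 + 7/T
J(l, Z) = -11/2 + l (J(l, Z) = l + (-1/2 - 1*5) = l + (-1/2 - 5) = l - 11/2 = -11/2 + l)
(0 + K(a))*J(0, 4) = (0 + (-8 + 7/(1/9)))*(-11/2 + 0) = (0 + (-8 + 7*9))*(-11/2) = (0 + (-8 + 63))*(-11/2) = (0 + 55)*(-11/2) = 55*(-11/2) = -605/2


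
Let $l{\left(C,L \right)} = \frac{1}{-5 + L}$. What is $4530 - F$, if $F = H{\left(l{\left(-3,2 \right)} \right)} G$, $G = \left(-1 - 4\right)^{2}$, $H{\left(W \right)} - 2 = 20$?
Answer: $3980$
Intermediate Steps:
$H{\left(W \right)} = 22$ ($H{\left(W \right)} = 2 + 20 = 22$)
$G = 25$ ($G = \left(-5\right)^{2} = 25$)
$F = 550$ ($F = 22 \cdot 25 = 550$)
$4530 - F = 4530 - 550 = 3980$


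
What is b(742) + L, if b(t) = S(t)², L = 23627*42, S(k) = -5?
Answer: 992359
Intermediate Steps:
L = 992334
b(t) = 25 (b(t) = (-5)² = 25)
b(742) + L = 25 + 992334 = 992359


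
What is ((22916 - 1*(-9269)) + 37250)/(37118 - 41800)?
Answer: -69435/4682 ≈ -14.830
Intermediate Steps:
((22916 - 1*(-9269)) + 37250)/(37118 - 41800) = ((22916 + 9269) + 37250)/(-4682) = (32185 + 37250)*(-1/4682) = 69435*(-1/4682) = -69435/4682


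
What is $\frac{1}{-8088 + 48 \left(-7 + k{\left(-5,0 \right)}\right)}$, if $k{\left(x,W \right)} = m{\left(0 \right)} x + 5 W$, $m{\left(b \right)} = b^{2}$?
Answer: $- \frac{1}{8424} \approx -0.00011871$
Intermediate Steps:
$k{\left(x,W \right)} = 5 W$ ($k{\left(x,W \right)} = 0^{2} x + 5 W = 0 x + 5 W = 0 + 5 W = 5 W$)
$\frac{1}{-8088 + 48 \left(-7 + k{\left(-5,0 \right)}\right)} = \frac{1}{-8088 + 48 \left(-7 + 5 \cdot 0\right)} = \frac{1}{-8088 + 48 \left(-7 + 0\right)} = \frac{1}{-8088 + 48 \left(-7\right)} = \frac{1}{-8088 - 336} = \frac{1}{-8424} = - \frac{1}{8424}$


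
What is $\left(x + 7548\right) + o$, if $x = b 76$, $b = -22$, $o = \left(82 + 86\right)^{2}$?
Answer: $34100$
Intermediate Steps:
$o = 28224$ ($o = 168^{2} = 28224$)
$x = -1672$ ($x = \left(-22\right) 76 = -1672$)
$\left(x + 7548\right) + o = \left(-1672 + 7548\right) + 28224 = 5876 + 28224 = 34100$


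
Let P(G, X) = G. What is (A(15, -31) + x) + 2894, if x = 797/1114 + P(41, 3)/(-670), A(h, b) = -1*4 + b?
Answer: 533597184/186595 ≈ 2859.7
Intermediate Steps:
A(h, b) = -4 + b
x = 122079/186595 (x = 797/1114 + 41/(-670) = 797*(1/1114) + 41*(-1/670) = 797/1114 - 41/670 = 122079/186595 ≈ 0.65425)
(A(15, -31) + x) + 2894 = ((-4 - 31) + 122079/186595) + 2894 = (-35 + 122079/186595) + 2894 = -6408746/186595 + 2894 = 533597184/186595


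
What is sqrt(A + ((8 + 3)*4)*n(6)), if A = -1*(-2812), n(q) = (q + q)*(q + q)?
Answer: 2*sqrt(2287) ≈ 95.645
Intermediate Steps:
n(q) = 4*q**2 (n(q) = (2*q)*(2*q) = 4*q**2)
A = 2812
sqrt(A + ((8 + 3)*4)*n(6)) = sqrt(2812 + ((8 + 3)*4)*(4*6**2)) = sqrt(2812 + (11*4)*(4*36)) = sqrt(2812 + 44*144) = sqrt(2812 + 6336) = sqrt(9148) = 2*sqrt(2287)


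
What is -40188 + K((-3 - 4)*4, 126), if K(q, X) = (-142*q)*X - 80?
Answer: 460708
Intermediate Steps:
K(q, X) = -80 - 142*X*q (K(q, X) = -142*X*q - 80 = -80 - 142*X*q)
-40188 + K((-3 - 4)*4, 126) = -40188 + (-80 - 142*126*(-3 - 4)*4) = -40188 + (-80 - 142*126*(-7*4)) = -40188 + (-80 - 142*126*(-28)) = -40188 + (-80 + 500976) = -40188 + 500896 = 460708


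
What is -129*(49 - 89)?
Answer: 5160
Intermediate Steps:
-129*(49 - 89) = -129*(-40) = 5160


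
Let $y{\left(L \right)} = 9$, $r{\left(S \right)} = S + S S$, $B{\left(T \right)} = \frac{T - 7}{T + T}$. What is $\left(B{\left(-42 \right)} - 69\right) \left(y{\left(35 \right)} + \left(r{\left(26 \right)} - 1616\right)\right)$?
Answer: $\frac{743005}{12} \approx 61917.0$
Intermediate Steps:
$B{\left(T \right)} = \frac{-7 + T}{2 T}$
$r{\left(S \right)} = S + S^{2}$
$\left(B{\left(-42 \right)} - 69\right) \left(y{\left(35 \right)} + \left(r{\left(26 \right)} - 1616\right)\right) = \left(\frac{-7 - 42}{2 \left(-42\right)} - 69\right) \left(9 - \left(1616 - 26 \left(1 + 26\right)\right)\right) = \left(\frac{1}{2} \left(- \frac{1}{42}\right) \left(-49\right) - 69\right) \left(9 + \left(26 \cdot 27 - 1616\right)\right) = \left(\frac{7}{12} - 69\right) \left(9 + \left(702 - 1616\right)\right) = - \frac{821 \left(9 - 914\right)}{12} = \left(- \frac{821}{12}\right) \left(-905\right) = \frac{743005}{12}$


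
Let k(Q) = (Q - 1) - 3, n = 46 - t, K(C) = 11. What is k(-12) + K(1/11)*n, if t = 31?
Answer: 149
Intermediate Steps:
n = 15 (n = 46 - 1*31 = 46 - 31 = 15)
k(Q) = -4 + Q (k(Q) = (-1 + Q) - 3 = -4 + Q)
k(-12) + K(1/11)*n = (-4 - 12) + 11*15 = -16 + 165 = 149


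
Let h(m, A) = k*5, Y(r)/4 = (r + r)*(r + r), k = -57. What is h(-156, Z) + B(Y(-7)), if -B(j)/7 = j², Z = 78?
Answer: -4302877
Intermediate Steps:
Y(r) = 16*r² (Y(r) = 4*((r + r)*(r + r)) = 4*((2*r)*(2*r)) = 4*(4*r²) = 16*r²)
h(m, A) = -285 (h(m, A) = -57*5 = -285)
B(j) = -7*j²
h(-156, Z) + B(Y(-7)) = -285 - 7*(16*(-7)²)² = -285 - 7*(16*49)² = -285 - 7*784² = -285 - 7*614656 = -285 - 4302592 = -4302877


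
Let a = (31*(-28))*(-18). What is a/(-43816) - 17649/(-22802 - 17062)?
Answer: 6269727/72778376 ≈ 0.086148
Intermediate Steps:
a = 15624 (a = -868*(-18) = 15624)
a/(-43816) - 17649/(-22802 - 17062) = 15624/(-43816) - 17649/(-22802 - 17062) = 15624*(-1/43816) - 17649/(-39864) = -1953/5477 - 17649*(-1/39864) = -1953/5477 + 5883/13288 = 6269727/72778376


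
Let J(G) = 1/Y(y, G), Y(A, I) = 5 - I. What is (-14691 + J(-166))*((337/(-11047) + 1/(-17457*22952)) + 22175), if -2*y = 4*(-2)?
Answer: -30821575981028918365700/94610780349921 ≈ -3.2577e+8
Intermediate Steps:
y = 4 (y = -2*(-2) = -1/2*(-8) = 4)
J(G) = 1/(5 - G)
(-14691 + J(-166))*((337/(-11047) + 1/(-17457*22952)) + 22175) = (-14691 - 1/(-5 - 166))*((337/(-11047) + 1/(-17457*22952)) + 22175) = (-14691 - 1/(-171))*((337*(-1/11047) - 1/17457*1/22952) + 22175) = (-14691 - 1*(-1/171))*((-337/11047 - 1/400673064) + 22175) = (-14691 + 1/171)*(-135026833615/4426235338008 + 22175) = -2512160/171*98151633593493785/4426235338008 = -30821575981028918365700/94610780349921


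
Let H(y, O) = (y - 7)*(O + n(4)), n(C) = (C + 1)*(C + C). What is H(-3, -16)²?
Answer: 57600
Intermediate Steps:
n(C) = 2*C*(1 + C) (n(C) = (1 + C)*(2*C) = 2*C*(1 + C))
H(y, O) = (-7 + y)*(40 + O) (H(y, O) = (y - 7)*(O + 2*4*(1 + 4)) = (-7 + y)*(O + 2*4*5) = (-7 + y)*(O + 40) = (-7 + y)*(40 + O))
H(-3, -16)² = (-280 - 7*(-16) + 40*(-3) - 16*(-3))² = (-280 + 112 - 120 + 48)² = (-240)² = 57600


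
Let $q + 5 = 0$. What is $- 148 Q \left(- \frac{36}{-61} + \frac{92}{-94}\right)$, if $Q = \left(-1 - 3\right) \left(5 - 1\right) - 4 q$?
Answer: $\frac{659488}{2867} \approx 230.03$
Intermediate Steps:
$q = -5$ ($q = -5 + 0 = -5$)
$Q = 4$ ($Q = \left(-1 - 3\right) \left(5 - 1\right) - -20 = \left(-4\right) 4 + 20 = -16 + 20 = 4$)
$- 148 Q \left(- \frac{36}{-61} + \frac{92}{-94}\right) = \left(-148\right) 4 \left(- \frac{36}{-61} + \frac{92}{-94}\right) = - 592 \left(\left(-36\right) \left(- \frac{1}{61}\right) + 92 \left(- \frac{1}{94}\right)\right) = - 592 \left(\frac{36}{61} - \frac{46}{47}\right) = \left(-592\right) \left(- \frac{1114}{2867}\right) = \frac{659488}{2867}$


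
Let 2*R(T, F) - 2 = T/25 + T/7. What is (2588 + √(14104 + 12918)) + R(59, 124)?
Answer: 454019/175 + √27022 ≈ 2758.8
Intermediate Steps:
R(T, F) = 1 + 16*T/175 (R(T, F) = 1 + (T/25 + T/7)/2 = 1 + (32*T/175)/2 = 1 + 16*T/175)
(2588 + √(14104 + 12918)) + R(59, 124) = (2588 + √(14104 + 12918)) + (1 + (16/175)*59) = (2588 + √27022) + (1 + 944/175) = (2588 + √27022) + 1119/175 = 454019/175 + √27022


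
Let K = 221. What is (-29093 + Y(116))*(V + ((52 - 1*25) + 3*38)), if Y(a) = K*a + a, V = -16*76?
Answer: 3591575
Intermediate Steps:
V = -1216
Y(a) = 222*a (Y(a) = 221*a + a = 222*a)
(-29093 + Y(116))*(V + ((52 - 1*25) + 3*38)) = (-29093 + 222*116)*(-1216 + ((52 - 1*25) + 3*38)) = (-29093 + 25752)*(-1216 + ((52 - 25) + 114)) = -3341*(-1216 + (27 + 114)) = -3341*(-1216 + 141) = -3341*(-1075) = 3591575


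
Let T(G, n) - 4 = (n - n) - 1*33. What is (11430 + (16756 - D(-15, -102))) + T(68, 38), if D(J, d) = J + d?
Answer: 28274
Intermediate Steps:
T(G, n) = -29 (T(G, n) = 4 + ((n - n) - 1*33) = 4 + (0 - 33) = 4 - 33 = -29)
(11430 + (16756 - D(-15, -102))) + T(68, 38) = (11430 + (16756 - (-15 - 102))) - 29 = (11430 + (16756 - 1*(-117))) - 29 = (11430 + (16756 + 117)) - 29 = (11430 + 16873) - 29 = 28303 - 29 = 28274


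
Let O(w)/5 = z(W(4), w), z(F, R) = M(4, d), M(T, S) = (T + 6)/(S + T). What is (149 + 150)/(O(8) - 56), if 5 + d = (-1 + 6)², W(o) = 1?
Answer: -3588/647 ≈ -5.5456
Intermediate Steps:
d = 20 (d = -5 + (-1 + 6)² = -5 + 5² = -5 + 25 = 20)
M(T, S) = (6 + T)/(S + T)
z(F, R) = 5/12 (z(F, R) = (6 + 4)/(20 + 4) = 10/24 = (1/24)*10 = 5/12)
O(w) = 25/12 (O(w) = 5*(5/12) = 25/12)
(149 + 150)/(O(8) - 56) = (149 + 150)/(25/12 - 56) = 299/(-647/12) = 299*(-12/647) = -3588/647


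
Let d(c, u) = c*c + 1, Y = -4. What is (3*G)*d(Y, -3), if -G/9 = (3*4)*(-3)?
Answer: 16524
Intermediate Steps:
d(c, u) = 1 + c**2 (d(c, u) = c**2 + 1 = 1 + c**2)
G = 324 (G = -9*3*4*(-3) = -108*(-3) = -9*(-36) = 324)
(3*G)*d(Y, -3) = (3*324)*(1 + (-4)**2) = 972*(1 + 16) = 972*17 = 16524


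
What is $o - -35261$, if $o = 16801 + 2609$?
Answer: $54671$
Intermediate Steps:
$o = 19410$
$o - -35261 = 19410 - -35261 = 19410 + 35261 = 54671$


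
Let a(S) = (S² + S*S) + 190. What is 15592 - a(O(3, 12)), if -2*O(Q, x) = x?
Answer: 15330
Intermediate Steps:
O(Q, x) = -x/2
a(S) = 190 + 2*S² (a(S) = (S² + S²) + 190 = 2*S² + 190 = 190 + 2*S²)
15592 - a(O(3, 12)) = 15592 - (190 + 2*(-½*12)²) = 15592 - (190 + 2*(-6)²) = 15592 - (190 + 2*36) = 15592 - (190 + 72) = 15592 - 1*262 = 15592 - 262 = 15330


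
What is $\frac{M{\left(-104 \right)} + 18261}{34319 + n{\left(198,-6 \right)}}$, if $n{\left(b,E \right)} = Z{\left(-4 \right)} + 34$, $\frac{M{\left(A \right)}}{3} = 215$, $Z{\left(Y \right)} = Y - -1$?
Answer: $\frac{3151}{5725} \approx 0.55039$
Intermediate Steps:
$Z{\left(Y \right)} = 1 + Y$ ($Z{\left(Y \right)} = Y + 1 = 1 + Y$)
$M{\left(A \right)} = 645$ ($M{\left(A \right)} = 3 \cdot 215 = 645$)
$n{\left(b,E \right)} = 31$ ($n{\left(b,E \right)} = \left(1 - 4\right) + 34 = -3 + 34 = 31$)
$\frac{M{\left(-104 \right)} + 18261}{34319 + n{\left(198,-6 \right)}} = \frac{645 + 18261}{34319 + 31} = \frac{18906}{34350} = 18906 \cdot \frac{1}{34350} = \frac{3151}{5725}$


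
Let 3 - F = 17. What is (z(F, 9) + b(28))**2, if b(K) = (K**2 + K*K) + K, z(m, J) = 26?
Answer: 2630884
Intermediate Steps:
F = -14 (F = 3 - 1*17 = 3 - 17 = -14)
b(K) = K + 2*K**2 (b(K) = (K**2 + K**2) + K = 2*K**2 + K = K + 2*K**2)
(z(F, 9) + b(28))**2 = (26 + 28*(1 + 2*28))**2 = (26 + 28*(1 + 56))**2 = (26 + 28*57)**2 = (26 + 1596)**2 = 1622**2 = 2630884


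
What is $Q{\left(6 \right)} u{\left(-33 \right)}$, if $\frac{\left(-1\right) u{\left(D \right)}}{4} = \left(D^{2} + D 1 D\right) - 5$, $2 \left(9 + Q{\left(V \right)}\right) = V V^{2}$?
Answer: $-860508$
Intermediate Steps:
$Q{\left(V \right)} = -9 + \frac{V^{3}}{2}$ ($Q{\left(V \right)} = -9 + \frac{V V^{2}}{2} = -9 + \frac{V^{3}}{2}$)
$u{\left(D \right)} = 20 - 8 D^{2}$ ($u{\left(D \right)} = - 4 \left(\left(D^{2} + D 1 D\right) - 5\right) = - 4 \left(\left(D^{2} + D D\right) - 5\right) = - 4 \left(\left(D^{2} + D^{2}\right) - 5\right) = - 4 \left(2 D^{2} - 5\right) = - 4 \left(-5 + 2 D^{2}\right) = 20 - 8 D^{2}$)
$Q{\left(6 \right)} u{\left(-33 \right)} = \left(-9 + \frac{6^{3}}{2}\right) \left(20 - 8 \left(-33\right)^{2}\right) = \left(-9 + \frac{1}{2} \cdot 216\right) \left(20 - 8712\right) = \left(-9 + 108\right) \left(20 - 8712\right) = 99 \left(-8692\right) = -860508$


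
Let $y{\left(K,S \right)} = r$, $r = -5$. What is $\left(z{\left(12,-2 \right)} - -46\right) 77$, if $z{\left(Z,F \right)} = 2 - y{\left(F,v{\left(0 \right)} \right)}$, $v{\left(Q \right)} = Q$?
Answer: $4081$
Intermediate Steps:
$y{\left(K,S \right)} = -5$
$z{\left(Z,F \right)} = 7$ ($z{\left(Z,F \right)} = 2 - -5 = 2 + 5 = 7$)
$\left(z{\left(12,-2 \right)} - -46\right) 77 = \left(7 - -46\right) 77 = \left(7 + 46\right) 77 = 53 \cdot 77 = 4081$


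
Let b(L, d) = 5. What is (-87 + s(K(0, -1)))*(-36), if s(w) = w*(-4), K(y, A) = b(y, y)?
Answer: 3852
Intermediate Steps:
K(y, A) = 5
s(w) = -4*w
(-87 + s(K(0, -1)))*(-36) = (-87 - 4*5)*(-36) = (-87 - 20)*(-36) = -107*(-36) = 3852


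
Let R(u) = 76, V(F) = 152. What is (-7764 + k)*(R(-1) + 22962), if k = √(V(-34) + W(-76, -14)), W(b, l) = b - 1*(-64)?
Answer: -178867032 + 46076*√35 ≈ -1.7859e+8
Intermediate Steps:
W(b, l) = 64 + b (W(b, l) = b + 64 = 64 + b)
k = 2*√35 (k = √(152 + (64 - 76)) = √(152 - 12) = √140 = 2*√35 ≈ 11.832)
(-7764 + k)*(R(-1) + 22962) = (-7764 + 2*√35)*(76 + 22962) = (-7764 + 2*√35)*23038 = -178867032 + 46076*√35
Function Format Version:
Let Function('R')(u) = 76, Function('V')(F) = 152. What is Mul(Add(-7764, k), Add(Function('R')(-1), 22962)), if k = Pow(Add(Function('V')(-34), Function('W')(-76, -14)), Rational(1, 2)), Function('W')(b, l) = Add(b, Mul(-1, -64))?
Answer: Add(-178867032, Mul(46076, Pow(35, Rational(1, 2)))) ≈ -1.7859e+8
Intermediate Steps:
Function('W')(b, l) = Add(64, b) (Function('W')(b, l) = Add(b, 64) = Add(64, b))
k = Mul(2, Pow(35, Rational(1, 2))) (k = Pow(Add(152, Add(64, -76)), Rational(1, 2)) = Pow(Add(152, -12), Rational(1, 2)) = Pow(140, Rational(1, 2)) = Mul(2, Pow(35, Rational(1, 2))) ≈ 11.832)
Mul(Add(-7764, k), Add(Function('R')(-1), 22962)) = Mul(Add(-7764, Mul(2, Pow(35, Rational(1, 2)))), Add(76, 22962)) = Mul(Add(-7764, Mul(2, Pow(35, Rational(1, 2)))), 23038) = Add(-178867032, Mul(46076, Pow(35, Rational(1, 2))))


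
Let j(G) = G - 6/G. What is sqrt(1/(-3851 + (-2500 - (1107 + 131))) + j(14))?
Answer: 2*sqrt(9574730151)/53123 ≈ 3.6839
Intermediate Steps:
sqrt(1/(-3851 + (-2500 - (1107 + 131))) + j(14)) = sqrt(1/(-3851 + (-2500 - (1107 + 131))) + (14 - 6/14)) = sqrt(1/(-3851 + (-2500 - 1*1238)) + (14 - 6*1/14)) = sqrt(1/(-3851 + (-2500 - 1238)) + (14 - 3/7)) = sqrt(1/(-3851 - 3738) + 95/7) = sqrt(1/(-7589) + 95/7) = sqrt(-1/7589 + 95/7) = sqrt(720948/53123) = 2*sqrt(9574730151)/53123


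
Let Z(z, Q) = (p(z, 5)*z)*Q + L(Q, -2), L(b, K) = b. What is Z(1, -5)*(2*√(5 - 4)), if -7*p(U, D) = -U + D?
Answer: -30/7 ≈ -4.2857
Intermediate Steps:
p(U, D) = -D/7 + U/7 (p(U, D) = -(-U + D)/7 = -(D - U)/7 = -D/7 + U/7)
Z(z, Q) = Q + Q*z*(-5/7 + z/7) (Z(z, Q) = ((-⅐*5 + z/7)*z)*Q + Q = ((-5/7 + z/7)*z)*Q + Q = (z*(-5/7 + z/7))*Q + Q = Q*z*(-5/7 + z/7) + Q = Q + Q*z*(-5/7 + z/7))
Z(1, -5)*(2*√(5 - 4)) = ((⅐)*(-5)*(7 + 1*(-5 + 1)))*(2*√(5 - 4)) = ((⅐)*(-5)*(7 + 1*(-4)))*(2*√1) = ((⅐)*(-5)*(7 - 4))*(2*1) = ((⅐)*(-5)*3)*2 = -15/7*2 = -30/7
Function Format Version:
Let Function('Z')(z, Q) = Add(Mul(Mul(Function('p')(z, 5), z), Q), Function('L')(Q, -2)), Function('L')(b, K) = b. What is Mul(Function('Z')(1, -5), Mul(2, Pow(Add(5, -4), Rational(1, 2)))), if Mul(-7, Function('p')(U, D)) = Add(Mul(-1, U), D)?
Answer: Rational(-30, 7) ≈ -4.2857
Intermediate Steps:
Function('p')(U, D) = Add(Mul(Rational(-1, 7), D), Mul(Rational(1, 7), U)) (Function('p')(U, D) = Mul(Rational(-1, 7), Add(Mul(-1, U), D)) = Mul(Rational(-1, 7), Add(D, Mul(-1, U))) = Add(Mul(Rational(-1, 7), D), Mul(Rational(1, 7), U)))
Function('Z')(z, Q) = Add(Q, Mul(Q, z, Add(Rational(-5, 7), Mul(Rational(1, 7), z)))) (Function('Z')(z, Q) = Add(Mul(Mul(Add(Mul(Rational(-1, 7), 5), Mul(Rational(1, 7), z)), z), Q), Q) = Add(Mul(Mul(Add(Rational(-5, 7), Mul(Rational(1, 7), z)), z), Q), Q) = Add(Mul(Mul(z, Add(Rational(-5, 7), Mul(Rational(1, 7), z))), Q), Q) = Add(Mul(Q, z, Add(Rational(-5, 7), Mul(Rational(1, 7), z))), Q) = Add(Q, Mul(Q, z, Add(Rational(-5, 7), Mul(Rational(1, 7), z)))))
Mul(Function('Z')(1, -5), Mul(2, Pow(Add(5, -4), Rational(1, 2)))) = Mul(Mul(Rational(1, 7), -5, Add(7, Mul(1, Add(-5, 1)))), Mul(2, Pow(Add(5, -4), Rational(1, 2)))) = Mul(Mul(Rational(1, 7), -5, Add(7, Mul(1, -4))), Mul(2, Pow(1, Rational(1, 2)))) = Mul(Mul(Rational(1, 7), -5, Add(7, -4)), Mul(2, 1)) = Mul(Mul(Rational(1, 7), -5, 3), 2) = Mul(Rational(-15, 7), 2) = Rational(-30, 7)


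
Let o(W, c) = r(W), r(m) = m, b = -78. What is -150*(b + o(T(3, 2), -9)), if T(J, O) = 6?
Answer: 10800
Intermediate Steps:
o(W, c) = W
-150*(b + o(T(3, 2), -9)) = -150*(-78 + 6) = -150*(-72) = 10800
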